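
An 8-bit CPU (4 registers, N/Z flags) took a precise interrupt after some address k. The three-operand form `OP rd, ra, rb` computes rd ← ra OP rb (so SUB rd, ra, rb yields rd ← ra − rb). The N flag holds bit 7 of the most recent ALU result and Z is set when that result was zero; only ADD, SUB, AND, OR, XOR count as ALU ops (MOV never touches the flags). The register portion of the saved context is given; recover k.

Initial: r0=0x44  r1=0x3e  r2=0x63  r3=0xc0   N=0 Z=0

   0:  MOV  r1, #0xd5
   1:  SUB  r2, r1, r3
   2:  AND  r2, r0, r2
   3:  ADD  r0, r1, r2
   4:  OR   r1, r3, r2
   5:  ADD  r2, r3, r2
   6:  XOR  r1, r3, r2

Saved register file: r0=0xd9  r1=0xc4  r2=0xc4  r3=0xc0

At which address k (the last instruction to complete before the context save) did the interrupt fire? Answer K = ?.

after  0: r0=0x44 r1=0xd5 r2=0x63 r3=0xc0  N=0 Z=0
after  1: r0=0x44 r1=0xd5 r2=0x15 r3=0xc0  N=0 Z=0
after  2: r0=0x44 r1=0xd5 r2=0x04 r3=0xc0  N=0 Z=0
after  3: r0=0xd9 r1=0xd5 r2=0x04 r3=0xc0  N=1 Z=0
after  4: r0=0xd9 r1=0xc4 r2=0x04 r3=0xc0  N=1 Z=0
after  5: r0=0xd9 r1=0xc4 r2=0xc4 r3=0xc0  N=1 Z=0
-- IRQ taken; context saved, return-PC = 6 --

K = 5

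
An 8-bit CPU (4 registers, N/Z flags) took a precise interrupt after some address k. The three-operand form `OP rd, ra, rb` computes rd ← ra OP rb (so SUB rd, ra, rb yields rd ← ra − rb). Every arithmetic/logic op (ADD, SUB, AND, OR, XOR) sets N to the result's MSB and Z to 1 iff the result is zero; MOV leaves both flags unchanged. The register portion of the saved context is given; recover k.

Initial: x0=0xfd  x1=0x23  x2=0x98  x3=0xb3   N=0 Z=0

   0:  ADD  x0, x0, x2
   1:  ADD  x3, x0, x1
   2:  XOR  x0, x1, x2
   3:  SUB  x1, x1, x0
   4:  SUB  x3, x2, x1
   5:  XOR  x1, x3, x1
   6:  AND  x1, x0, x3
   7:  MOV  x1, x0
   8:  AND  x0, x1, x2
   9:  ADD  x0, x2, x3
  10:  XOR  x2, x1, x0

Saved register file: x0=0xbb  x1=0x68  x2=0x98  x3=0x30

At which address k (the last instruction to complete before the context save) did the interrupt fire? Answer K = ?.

K = 4

after  0: x0=0x95 x1=0x23 x2=0x98 x3=0xb3  N=1 Z=0
after  1: x0=0x95 x1=0x23 x2=0x98 x3=0xb8  N=1 Z=0
after  2: x0=0xbb x1=0x23 x2=0x98 x3=0xb8  N=1 Z=0
after  3: x0=0xbb x1=0x68 x2=0x98 x3=0xb8  N=0 Z=0
after  4: x0=0xbb x1=0x68 x2=0x98 x3=0x30  N=0 Z=0
-- IRQ taken; context saved, return-PC = 5 --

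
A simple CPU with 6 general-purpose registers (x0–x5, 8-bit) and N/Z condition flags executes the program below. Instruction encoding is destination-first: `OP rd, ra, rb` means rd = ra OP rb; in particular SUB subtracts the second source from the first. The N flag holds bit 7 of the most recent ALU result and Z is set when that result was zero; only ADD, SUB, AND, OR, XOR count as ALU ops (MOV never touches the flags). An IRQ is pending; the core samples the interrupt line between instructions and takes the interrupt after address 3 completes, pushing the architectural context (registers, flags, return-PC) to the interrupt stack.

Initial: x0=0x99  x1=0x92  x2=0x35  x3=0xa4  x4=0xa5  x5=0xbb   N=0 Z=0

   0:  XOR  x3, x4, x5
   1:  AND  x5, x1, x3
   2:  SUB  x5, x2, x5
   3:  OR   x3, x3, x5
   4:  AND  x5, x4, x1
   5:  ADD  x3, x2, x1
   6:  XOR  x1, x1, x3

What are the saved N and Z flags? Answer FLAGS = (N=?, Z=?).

FLAGS = (N=0, Z=0)

after  0: x0=0x99 x1=0x92 x2=0x35 x3=0x1e x4=0xa5 x5=0xbb  N=0 Z=0
after  1: x0=0x99 x1=0x92 x2=0x35 x3=0x1e x4=0xa5 x5=0x12  N=0 Z=0
after  2: x0=0x99 x1=0x92 x2=0x35 x3=0x1e x4=0xa5 x5=0x23  N=0 Z=0
after  3: x0=0x99 x1=0x92 x2=0x35 x3=0x3f x4=0xa5 x5=0x23  N=0 Z=0
-- IRQ taken; context saved, return-PC = 4 --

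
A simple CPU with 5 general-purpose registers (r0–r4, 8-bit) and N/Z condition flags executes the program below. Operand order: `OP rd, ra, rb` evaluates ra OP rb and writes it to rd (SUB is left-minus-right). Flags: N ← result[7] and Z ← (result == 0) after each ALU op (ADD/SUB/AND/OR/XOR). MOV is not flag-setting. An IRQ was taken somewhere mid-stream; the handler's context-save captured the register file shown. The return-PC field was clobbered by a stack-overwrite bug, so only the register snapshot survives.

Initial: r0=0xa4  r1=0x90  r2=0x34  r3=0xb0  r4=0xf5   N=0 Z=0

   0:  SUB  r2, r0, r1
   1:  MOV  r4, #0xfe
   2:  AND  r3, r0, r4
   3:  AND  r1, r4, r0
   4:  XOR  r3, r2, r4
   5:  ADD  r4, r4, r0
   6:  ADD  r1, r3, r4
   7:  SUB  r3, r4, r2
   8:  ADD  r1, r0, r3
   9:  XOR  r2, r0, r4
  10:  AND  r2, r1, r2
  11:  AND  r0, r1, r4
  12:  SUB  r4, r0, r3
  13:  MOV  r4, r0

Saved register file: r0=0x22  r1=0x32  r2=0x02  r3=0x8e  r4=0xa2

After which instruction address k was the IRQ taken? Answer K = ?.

K = 11

after  0: r0=0xa4 r1=0x90 r2=0x14 r3=0xb0 r4=0xf5  N=0 Z=0
after  1: r0=0xa4 r1=0x90 r2=0x14 r3=0xb0 r4=0xfe  N=0 Z=0
after  2: r0=0xa4 r1=0x90 r2=0x14 r3=0xa4 r4=0xfe  N=1 Z=0
after  3: r0=0xa4 r1=0xa4 r2=0x14 r3=0xa4 r4=0xfe  N=1 Z=0
after  4: r0=0xa4 r1=0xa4 r2=0x14 r3=0xea r4=0xfe  N=1 Z=0
after  5: r0=0xa4 r1=0xa4 r2=0x14 r3=0xea r4=0xa2  N=1 Z=0
after  6: r0=0xa4 r1=0x8c r2=0x14 r3=0xea r4=0xa2  N=1 Z=0
after  7: r0=0xa4 r1=0x8c r2=0x14 r3=0x8e r4=0xa2  N=1 Z=0
after  8: r0=0xa4 r1=0x32 r2=0x14 r3=0x8e r4=0xa2  N=0 Z=0
after  9: r0=0xa4 r1=0x32 r2=0x06 r3=0x8e r4=0xa2  N=0 Z=0
after 10: r0=0xa4 r1=0x32 r2=0x02 r3=0x8e r4=0xa2  N=0 Z=0
after 11: r0=0x22 r1=0x32 r2=0x02 r3=0x8e r4=0xa2  N=0 Z=0
-- IRQ taken; context saved, return-PC = 12 --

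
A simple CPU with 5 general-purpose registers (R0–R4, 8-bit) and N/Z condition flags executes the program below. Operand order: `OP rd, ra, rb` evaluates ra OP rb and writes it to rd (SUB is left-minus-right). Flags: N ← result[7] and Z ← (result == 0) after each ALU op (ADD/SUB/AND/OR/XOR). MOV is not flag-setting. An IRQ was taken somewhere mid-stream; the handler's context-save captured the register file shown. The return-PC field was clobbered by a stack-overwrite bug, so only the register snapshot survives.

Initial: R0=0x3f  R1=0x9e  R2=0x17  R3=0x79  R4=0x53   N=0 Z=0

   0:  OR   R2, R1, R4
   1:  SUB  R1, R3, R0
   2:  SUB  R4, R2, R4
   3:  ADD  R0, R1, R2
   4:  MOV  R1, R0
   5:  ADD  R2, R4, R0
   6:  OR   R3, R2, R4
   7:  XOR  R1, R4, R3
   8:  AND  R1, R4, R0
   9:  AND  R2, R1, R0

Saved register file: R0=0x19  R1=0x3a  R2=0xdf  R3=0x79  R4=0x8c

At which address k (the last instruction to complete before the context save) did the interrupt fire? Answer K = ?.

after  0: R0=0x3f R1=0x9e R2=0xdf R3=0x79 R4=0x53  N=1 Z=0
after  1: R0=0x3f R1=0x3a R2=0xdf R3=0x79 R4=0x53  N=0 Z=0
after  2: R0=0x3f R1=0x3a R2=0xdf R3=0x79 R4=0x8c  N=1 Z=0
after  3: R0=0x19 R1=0x3a R2=0xdf R3=0x79 R4=0x8c  N=0 Z=0
-- IRQ taken; context saved, return-PC = 4 --

K = 3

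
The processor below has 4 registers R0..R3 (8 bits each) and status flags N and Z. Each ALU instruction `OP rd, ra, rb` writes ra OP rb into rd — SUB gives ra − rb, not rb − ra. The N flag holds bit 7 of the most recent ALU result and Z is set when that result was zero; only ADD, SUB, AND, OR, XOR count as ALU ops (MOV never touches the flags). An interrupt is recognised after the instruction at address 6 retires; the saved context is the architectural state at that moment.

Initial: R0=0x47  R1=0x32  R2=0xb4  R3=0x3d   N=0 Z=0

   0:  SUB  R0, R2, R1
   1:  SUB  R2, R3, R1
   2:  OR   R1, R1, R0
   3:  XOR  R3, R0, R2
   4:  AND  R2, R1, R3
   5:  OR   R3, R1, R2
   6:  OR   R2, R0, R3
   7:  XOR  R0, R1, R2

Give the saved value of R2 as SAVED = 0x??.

SAVED = 0xb2

after  0: R0=0x82 R1=0x32 R2=0xb4 R3=0x3d  N=1 Z=0
after  1: R0=0x82 R1=0x32 R2=0x0b R3=0x3d  N=0 Z=0
after  2: R0=0x82 R1=0xb2 R2=0x0b R3=0x3d  N=1 Z=0
after  3: R0=0x82 R1=0xb2 R2=0x0b R3=0x89  N=1 Z=0
after  4: R0=0x82 R1=0xb2 R2=0x80 R3=0x89  N=1 Z=0
after  5: R0=0x82 R1=0xb2 R2=0x80 R3=0xb2  N=1 Z=0
after  6: R0=0x82 R1=0xb2 R2=0xb2 R3=0xb2  N=1 Z=0
-- IRQ taken; context saved, return-PC = 7 --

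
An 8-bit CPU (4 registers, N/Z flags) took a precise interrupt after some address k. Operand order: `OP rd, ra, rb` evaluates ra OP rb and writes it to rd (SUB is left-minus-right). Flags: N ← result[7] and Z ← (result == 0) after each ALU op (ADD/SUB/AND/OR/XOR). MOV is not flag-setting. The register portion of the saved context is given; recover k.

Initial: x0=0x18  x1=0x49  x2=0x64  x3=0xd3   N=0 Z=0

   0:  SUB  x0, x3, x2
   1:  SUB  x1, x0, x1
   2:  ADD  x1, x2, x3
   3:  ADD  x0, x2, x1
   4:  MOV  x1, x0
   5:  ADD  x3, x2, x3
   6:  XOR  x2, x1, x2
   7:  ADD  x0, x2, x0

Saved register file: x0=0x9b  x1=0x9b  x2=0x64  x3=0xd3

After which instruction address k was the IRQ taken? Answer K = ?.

after  0: x0=0x6f x1=0x49 x2=0x64 x3=0xd3  N=0 Z=0
after  1: x0=0x6f x1=0x26 x2=0x64 x3=0xd3  N=0 Z=0
after  2: x0=0x6f x1=0x37 x2=0x64 x3=0xd3  N=0 Z=0
after  3: x0=0x9b x1=0x37 x2=0x64 x3=0xd3  N=1 Z=0
after  4: x0=0x9b x1=0x9b x2=0x64 x3=0xd3  N=1 Z=0
-- IRQ taken; context saved, return-PC = 5 --

K = 4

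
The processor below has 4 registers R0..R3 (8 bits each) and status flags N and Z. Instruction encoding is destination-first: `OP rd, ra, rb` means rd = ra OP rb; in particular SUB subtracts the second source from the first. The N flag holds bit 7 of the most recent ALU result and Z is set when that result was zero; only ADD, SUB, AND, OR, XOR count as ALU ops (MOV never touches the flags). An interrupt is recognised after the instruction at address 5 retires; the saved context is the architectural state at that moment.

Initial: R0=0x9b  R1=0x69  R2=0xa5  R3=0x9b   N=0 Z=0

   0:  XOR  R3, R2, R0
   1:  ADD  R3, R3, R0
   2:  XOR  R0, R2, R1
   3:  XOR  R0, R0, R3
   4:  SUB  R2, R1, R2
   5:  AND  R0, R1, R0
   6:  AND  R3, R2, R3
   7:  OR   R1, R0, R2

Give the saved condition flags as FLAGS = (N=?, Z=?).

FLAGS = (N=0, Z=0)

after  0: R0=0x9b R1=0x69 R2=0xa5 R3=0x3e  N=0 Z=0
after  1: R0=0x9b R1=0x69 R2=0xa5 R3=0xd9  N=1 Z=0
after  2: R0=0xcc R1=0x69 R2=0xa5 R3=0xd9  N=1 Z=0
after  3: R0=0x15 R1=0x69 R2=0xa5 R3=0xd9  N=0 Z=0
after  4: R0=0x15 R1=0x69 R2=0xc4 R3=0xd9  N=1 Z=0
after  5: R0=0x01 R1=0x69 R2=0xc4 R3=0xd9  N=0 Z=0
-- IRQ taken; context saved, return-PC = 6 --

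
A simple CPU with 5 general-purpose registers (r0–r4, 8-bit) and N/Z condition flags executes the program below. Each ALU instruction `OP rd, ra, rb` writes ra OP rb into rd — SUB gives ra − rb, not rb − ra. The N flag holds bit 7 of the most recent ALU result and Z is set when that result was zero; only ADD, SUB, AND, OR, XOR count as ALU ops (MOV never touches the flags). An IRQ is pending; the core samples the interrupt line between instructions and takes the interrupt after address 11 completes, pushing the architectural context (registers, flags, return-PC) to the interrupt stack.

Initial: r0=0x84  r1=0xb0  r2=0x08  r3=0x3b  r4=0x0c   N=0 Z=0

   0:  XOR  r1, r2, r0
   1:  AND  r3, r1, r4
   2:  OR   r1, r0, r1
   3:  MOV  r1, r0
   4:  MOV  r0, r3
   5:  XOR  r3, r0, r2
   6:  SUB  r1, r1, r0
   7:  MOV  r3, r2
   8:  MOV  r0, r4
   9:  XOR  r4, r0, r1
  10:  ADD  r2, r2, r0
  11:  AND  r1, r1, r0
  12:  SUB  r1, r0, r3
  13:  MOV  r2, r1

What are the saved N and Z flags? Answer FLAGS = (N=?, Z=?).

after  0: r0=0x84 r1=0x8c r2=0x08 r3=0x3b r4=0x0c  N=1 Z=0
after  1: r0=0x84 r1=0x8c r2=0x08 r3=0x0c r4=0x0c  N=0 Z=0
after  2: r0=0x84 r1=0x8c r2=0x08 r3=0x0c r4=0x0c  N=1 Z=0
after  3: r0=0x84 r1=0x84 r2=0x08 r3=0x0c r4=0x0c  N=1 Z=0
after  4: r0=0x0c r1=0x84 r2=0x08 r3=0x0c r4=0x0c  N=1 Z=0
after  5: r0=0x0c r1=0x84 r2=0x08 r3=0x04 r4=0x0c  N=0 Z=0
after  6: r0=0x0c r1=0x78 r2=0x08 r3=0x04 r4=0x0c  N=0 Z=0
after  7: r0=0x0c r1=0x78 r2=0x08 r3=0x08 r4=0x0c  N=0 Z=0
after  8: r0=0x0c r1=0x78 r2=0x08 r3=0x08 r4=0x0c  N=0 Z=0
after  9: r0=0x0c r1=0x78 r2=0x08 r3=0x08 r4=0x74  N=0 Z=0
after 10: r0=0x0c r1=0x78 r2=0x14 r3=0x08 r4=0x74  N=0 Z=0
after 11: r0=0x0c r1=0x08 r2=0x14 r3=0x08 r4=0x74  N=0 Z=0
-- IRQ taken; context saved, return-PC = 12 --

FLAGS = (N=0, Z=0)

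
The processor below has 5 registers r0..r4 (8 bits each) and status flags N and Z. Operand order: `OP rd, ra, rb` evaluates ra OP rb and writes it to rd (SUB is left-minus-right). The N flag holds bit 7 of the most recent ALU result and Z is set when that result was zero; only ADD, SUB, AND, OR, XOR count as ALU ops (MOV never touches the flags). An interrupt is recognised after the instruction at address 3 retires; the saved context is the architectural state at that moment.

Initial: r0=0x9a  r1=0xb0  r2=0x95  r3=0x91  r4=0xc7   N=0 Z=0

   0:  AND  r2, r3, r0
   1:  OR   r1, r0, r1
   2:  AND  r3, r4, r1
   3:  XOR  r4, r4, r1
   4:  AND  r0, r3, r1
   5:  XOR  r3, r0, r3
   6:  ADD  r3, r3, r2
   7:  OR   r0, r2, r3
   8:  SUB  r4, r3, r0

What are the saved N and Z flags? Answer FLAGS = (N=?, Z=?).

after  0: r0=0x9a r1=0xb0 r2=0x90 r3=0x91 r4=0xc7  N=1 Z=0
after  1: r0=0x9a r1=0xba r2=0x90 r3=0x91 r4=0xc7  N=1 Z=0
after  2: r0=0x9a r1=0xba r2=0x90 r3=0x82 r4=0xc7  N=1 Z=0
after  3: r0=0x9a r1=0xba r2=0x90 r3=0x82 r4=0x7d  N=0 Z=0
-- IRQ taken; context saved, return-PC = 4 --

FLAGS = (N=0, Z=0)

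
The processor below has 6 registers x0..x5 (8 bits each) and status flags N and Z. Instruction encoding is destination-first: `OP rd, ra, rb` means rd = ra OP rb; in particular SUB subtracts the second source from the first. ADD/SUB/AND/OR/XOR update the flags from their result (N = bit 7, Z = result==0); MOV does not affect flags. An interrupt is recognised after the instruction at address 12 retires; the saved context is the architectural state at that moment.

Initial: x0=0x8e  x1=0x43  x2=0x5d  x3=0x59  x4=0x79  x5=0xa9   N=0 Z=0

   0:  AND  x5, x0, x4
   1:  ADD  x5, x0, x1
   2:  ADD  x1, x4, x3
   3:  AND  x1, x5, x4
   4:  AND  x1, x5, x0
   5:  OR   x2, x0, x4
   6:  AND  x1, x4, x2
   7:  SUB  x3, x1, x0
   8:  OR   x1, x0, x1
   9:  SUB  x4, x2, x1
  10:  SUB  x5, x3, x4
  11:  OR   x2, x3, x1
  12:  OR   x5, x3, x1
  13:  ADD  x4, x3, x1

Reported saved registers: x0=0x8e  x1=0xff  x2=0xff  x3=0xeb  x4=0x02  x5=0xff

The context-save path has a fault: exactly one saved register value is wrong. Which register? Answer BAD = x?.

after  0: x0=0x8e x1=0x43 x2=0x5d x3=0x59 x4=0x79 x5=0x08  N=0 Z=0
after  1: x0=0x8e x1=0x43 x2=0x5d x3=0x59 x4=0x79 x5=0xd1  N=1 Z=0
after  2: x0=0x8e x1=0xd2 x2=0x5d x3=0x59 x4=0x79 x5=0xd1  N=1 Z=0
after  3: x0=0x8e x1=0x51 x2=0x5d x3=0x59 x4=0x79 x5=0xd1  N=0 Z=0
after  4: x0=0x8e x1=0x80 x2=0x5d x3=0x59 x4=0x79 x5=0xd1  N=1 Z=0
after  5: x0=0x8e x1=0x80 x2=0xff x3=0x59 x4=0x79 x5=0xd1  N=1 Z=0
after  6: x0=0x8e x1=0x79 x2=0xff x3=0x59 x4=0x79 x5=0xd1  N=0 Z=0
after  7: x0=0x8e x1=0x79 x2=0xff x3=0xeb x4=0x79 x5=0xd1  N=1 Z=0
after  8: x0=0x8e x1=0xff x2=0xff x3=0xeb x4=0x79 x5=0xd1  N=1 Z=0
after  9: x0=0x8e x1=0xff x2=0xff x3=0xeb x4=0x00 x5=0xd1  N=0 Z=1
after 10: x0=0x8e x1=0xff x2=0xff x3=0xeb x4=0x00 x5=0xeb  N=1 Z=0
after 11: x0=0x8e x1=0xff x2=0xff x3=0xeb x4=0x00 x5=0xeb  N=1 Z=0
after 12: x0=0x8e x1=0xff x2=0xff x3=0xeb x4=0x00 x5=0xff  N=1 Z=0
-- IRQ taken; context saved, return-PC = 13 --
mismatch: x4: reported 0x02 vs actual 0x00

BAD = x4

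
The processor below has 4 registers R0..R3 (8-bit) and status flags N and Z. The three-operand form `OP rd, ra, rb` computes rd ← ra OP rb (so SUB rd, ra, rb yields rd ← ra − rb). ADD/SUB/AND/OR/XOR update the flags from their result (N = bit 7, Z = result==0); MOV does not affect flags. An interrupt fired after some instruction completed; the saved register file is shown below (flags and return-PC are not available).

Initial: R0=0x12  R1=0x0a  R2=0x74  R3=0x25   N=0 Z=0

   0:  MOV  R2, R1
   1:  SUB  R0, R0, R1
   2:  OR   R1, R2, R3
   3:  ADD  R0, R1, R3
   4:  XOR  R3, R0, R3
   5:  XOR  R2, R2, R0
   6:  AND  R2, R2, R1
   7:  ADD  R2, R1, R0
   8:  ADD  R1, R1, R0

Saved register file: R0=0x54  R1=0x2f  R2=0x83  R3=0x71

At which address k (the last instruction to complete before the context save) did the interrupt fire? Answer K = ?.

K = 7

after  0: R0=0x12 R1=0x0a R2=0x0a R3=0x25  N=0 Z=0
after  1: R0=0x08 R1=0x0a R2=0x0a R3=0x25  N=0 Z=0
after  2: R0=0x08 R1=0x2f R2=0x0a R3=0x25  N=0 Z=0
after  3: R0=0x54 R1=0x2f R2=0x0a R3=0x25  N=0 Z=0
after  4: R0=0x54 R1=0x2f R2=0x0a R3=0x71  N=0 Z=0
after  5: R0=0x54 R1=0x2f R2=0x5e R3=0x71  N=0 Z=0
after  6: R0=0x54 R1=0x2f R2=0x0e R3=0x71  N=0 Z=0
after  7: R0=0x54 R1=0x2f R2=0x83 R3=0x71  N=1 Z=0
-- IRQ taken; context saved, return-PC = 8 --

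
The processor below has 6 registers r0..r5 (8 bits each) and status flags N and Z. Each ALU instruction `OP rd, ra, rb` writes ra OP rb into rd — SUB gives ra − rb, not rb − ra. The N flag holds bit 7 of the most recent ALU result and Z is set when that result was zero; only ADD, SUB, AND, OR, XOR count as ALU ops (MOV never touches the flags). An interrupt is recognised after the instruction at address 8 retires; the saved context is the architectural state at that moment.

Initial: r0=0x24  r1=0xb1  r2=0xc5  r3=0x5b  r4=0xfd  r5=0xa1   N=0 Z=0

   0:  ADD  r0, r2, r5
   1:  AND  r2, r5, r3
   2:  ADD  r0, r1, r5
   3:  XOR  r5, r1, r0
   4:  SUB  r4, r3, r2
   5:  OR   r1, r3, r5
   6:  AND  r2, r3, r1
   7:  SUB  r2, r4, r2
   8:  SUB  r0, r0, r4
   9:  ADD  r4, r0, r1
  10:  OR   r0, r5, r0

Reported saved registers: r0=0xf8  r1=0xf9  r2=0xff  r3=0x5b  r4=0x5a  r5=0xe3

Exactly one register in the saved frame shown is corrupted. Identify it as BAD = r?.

after  0: r0=0x66 r1=0xb1 r2=0xc5 r3=0x5b r4=0xfd r5=0xa1  N=0 Z=0
after  1: r0=0x66 r1=0xb1 r2=0x01 r3=0x5b r4=0xfd r5=0xa1  N=0 Z=0
after  2: r0=0x52 r1=0xb1 r2=0x01 r3=0x5b r4=0xfd r5=0xa1  N=0 Z=0
after  3: r0=0x52 r1=0xb1 r2=0x01 r3=0x5b r4=0xfd r5=0xe3  N=1 Z=0
after  4: r0=0x52 r1=0xb1 r2=0x01 r3=0x5b r4=0x5a r5=0xe3  N=0 Z=0
after  5: r0=0x52 r1=0xfb r2=0x01 r3=0x5b r4=0x5a r5=0xe3  N=1 Z=0
after  6: r0=0x52 r1=0xfb r2=0x5b r3=0x5b r4=0x5a r5=0xe3  N=0 Z=0
after  7: r0=0x52 r1=0xfb r2=0xff r3=0x5b r4=0x5a r5=0xe3  N=1 Z=0
after  8: r0=0xf8 r1=0xfb r2=0xff r3=0x5b r4=0x5a r5=0xe3  N=1 Z=0
-- IRQ taken; context saved, return-PC = 9 --
mismatch: r1: reported 0xf9 vs actual 0xfb

BAD = r1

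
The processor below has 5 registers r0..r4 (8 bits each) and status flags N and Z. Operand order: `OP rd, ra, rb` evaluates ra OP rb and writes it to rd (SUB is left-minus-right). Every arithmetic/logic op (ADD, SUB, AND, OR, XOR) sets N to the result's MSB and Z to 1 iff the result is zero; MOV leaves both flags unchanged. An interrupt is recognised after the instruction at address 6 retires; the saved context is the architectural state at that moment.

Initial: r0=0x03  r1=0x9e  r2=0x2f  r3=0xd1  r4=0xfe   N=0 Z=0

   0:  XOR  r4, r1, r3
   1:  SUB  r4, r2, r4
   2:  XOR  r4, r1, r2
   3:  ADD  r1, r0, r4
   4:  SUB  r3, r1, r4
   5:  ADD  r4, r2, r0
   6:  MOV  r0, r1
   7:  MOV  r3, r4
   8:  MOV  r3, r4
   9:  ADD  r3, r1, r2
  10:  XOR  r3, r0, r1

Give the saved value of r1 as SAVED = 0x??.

SAVED = 0xb4

after  0: r0=0x03 r1=0x9e r2=0x2f r3=0xd1 r4=0x4f  N=0 Z=0
after  1: r0=0x03 r1=0x9e r2=0x2f r3=0xd1 r4=0xe0  N=1 Z=0
after  2: r0=0x03 r1=0x9e r2=0x2f r3=0xd1 r4=0xb1  N=1 Z=0
after  3: r0=0x03 r1=0xb4 r2=0x2f r3=0xd1 r4=0xb1  N=1 Z=0
after  4: r0=0x03 r1=0xb4 r2=0x2f r3=0x03 r4=0xb1  N=0 Z=0
after  5: r0=0x03 r1=0xb4 r2=0x2f r3=0x03 r4=0x32  N=0 Z=0
after  6: r0=0xb4 r1=0xb4 r2=0x2f r3=0x03 r4=0x32  N=0 Z=0
-- IRQ taken; context saved, return-PC = 7 --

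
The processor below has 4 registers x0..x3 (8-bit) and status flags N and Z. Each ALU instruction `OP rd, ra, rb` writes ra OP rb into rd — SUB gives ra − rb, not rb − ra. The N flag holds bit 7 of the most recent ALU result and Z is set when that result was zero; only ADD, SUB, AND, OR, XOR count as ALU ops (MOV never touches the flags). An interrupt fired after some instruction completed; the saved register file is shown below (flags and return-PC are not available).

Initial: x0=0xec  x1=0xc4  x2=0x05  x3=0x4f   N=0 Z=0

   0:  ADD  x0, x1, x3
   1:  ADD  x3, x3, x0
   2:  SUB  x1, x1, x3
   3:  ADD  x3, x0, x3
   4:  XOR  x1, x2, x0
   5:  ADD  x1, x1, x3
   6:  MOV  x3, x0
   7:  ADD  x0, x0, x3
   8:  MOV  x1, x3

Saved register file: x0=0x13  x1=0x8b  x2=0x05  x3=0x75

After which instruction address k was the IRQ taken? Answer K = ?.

after  0: x0=0x13 x1=0xc4 x2=0x05 x3=0x4f  N=0 Z=0
after  1: x0=0x13 x1=0xc4 x2=0x05 x3=0x62  N=0 Z=0
after  2: x0=0x13 x1=0x62 x2=0x05 x3=0x62  N=0 Z=0
after  3: x0=0x13 x1=0x62 x2=0x05 x3=0x75  N=0 Z=0
after  4: x0=0x13 x1=0x16 x2=0x05 x3=0x75  N=0 Z=0
after  5: x0=0x13 x1=0x8b x2=0x05 x3=0x75  N=1 Z=0
-- IRQ taken; context saved, return-PC = 6 --

K = 5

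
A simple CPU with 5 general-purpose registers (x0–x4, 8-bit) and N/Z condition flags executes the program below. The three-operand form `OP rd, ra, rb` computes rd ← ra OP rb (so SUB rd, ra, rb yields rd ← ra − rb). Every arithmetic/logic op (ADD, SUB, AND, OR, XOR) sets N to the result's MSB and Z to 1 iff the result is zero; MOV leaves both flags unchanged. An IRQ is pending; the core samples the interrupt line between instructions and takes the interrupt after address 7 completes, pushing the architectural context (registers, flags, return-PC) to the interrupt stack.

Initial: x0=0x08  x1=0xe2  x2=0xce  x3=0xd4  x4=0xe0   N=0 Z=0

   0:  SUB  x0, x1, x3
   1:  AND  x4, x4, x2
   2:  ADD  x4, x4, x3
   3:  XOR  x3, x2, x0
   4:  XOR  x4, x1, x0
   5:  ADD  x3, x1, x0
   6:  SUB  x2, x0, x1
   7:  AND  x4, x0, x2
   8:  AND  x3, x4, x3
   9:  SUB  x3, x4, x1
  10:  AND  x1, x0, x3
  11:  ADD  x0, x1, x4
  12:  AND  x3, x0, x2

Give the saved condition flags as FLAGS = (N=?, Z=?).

FLAGS = (N=0, Z=0)

after  0: x0=0x0e x1=0xe2 x2=0xce x3=0xd4 x4=0xe0  N=0 Z=0
after  1: x0=0x0e x1=0xe2 x2=0xce x3=0xd4 x4=0xc0  N=1 Z=0
after  2: x0=0x0e x1=0xe2 x2=0xce x3=0xd4 x4=0x94  N=1 Z=0
after  3: x0=0x0e x1=0xe2 x2=0xce x3=0xc0 x4=0x94  N=1 Z=0
after  4: x0=0x0e x1=0xe2 x2=0xce x3=0xc0 x4=0xec  N=1 Z=0
after  5: x0=0x0e x1=0xe2 x2=0xce x3=0xf0 x4=0xec  N=1 Z=0
after  6: x0=0x0e x1=0xe2 x2=0x2c x3=0xf0 x4=0xec  N=0 Z=0
after  7: x0=0x0e x1=0xe2 x2=0x2c x3=0xf0 x4=0x0c  N=0 Z=0
-- IRQ taken; context saved, return-PC = 8 --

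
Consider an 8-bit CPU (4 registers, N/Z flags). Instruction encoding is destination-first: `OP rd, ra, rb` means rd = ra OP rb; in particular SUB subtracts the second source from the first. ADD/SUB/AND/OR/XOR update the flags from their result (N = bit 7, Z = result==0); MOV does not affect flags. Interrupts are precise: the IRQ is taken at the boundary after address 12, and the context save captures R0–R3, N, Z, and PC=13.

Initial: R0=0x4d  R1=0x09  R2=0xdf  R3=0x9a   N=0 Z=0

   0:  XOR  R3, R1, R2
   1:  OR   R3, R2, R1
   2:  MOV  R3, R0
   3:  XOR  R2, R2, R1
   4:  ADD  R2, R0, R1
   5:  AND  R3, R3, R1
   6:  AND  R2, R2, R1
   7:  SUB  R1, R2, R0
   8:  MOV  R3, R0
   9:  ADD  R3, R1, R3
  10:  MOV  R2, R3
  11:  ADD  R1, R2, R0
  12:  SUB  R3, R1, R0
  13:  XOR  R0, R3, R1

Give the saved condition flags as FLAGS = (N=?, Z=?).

FLAGS = (N=0, Z=1)

after  0: R0=0x4d R1=0x09 R2=0xdf R3=0xd6  N=1 Z=0
after  1: R0=0x4d R1=0x09 R2=0xdf R3=0xdf  N=1 Z=0
after  2: R0=0x4d R1=0x09 R2=0xdf R3=0x4d  N=1 Z=0
after  3: R0=0x4d R1=0x09 R2=0xd6 R3=0x4d  N=1 Z=0
after  4: R0=0x4d R1=0x09 R2=0x56 R3=0x4d  N=0 Z=0
after  5: R0=0x4d R1=0x09 R2=0x56 R3=0x09  N=0 Z=0
after  6: R0=0x4d R1=0x09 R2=0x00 R3=0x09  N=0 Z=1
after  7: R0=0x4d R1=0xb3 R2=0x00 R3=0x09  N=1 Z=0
after  8: R0=0x4d R1=0xb3 R2=0x00 R3=0x4d  N=1 Z=0
after  9: R0=0x4d R1=0xb3 R2=0x00 R3=0x00  N=0 Z=1
after 10: R0=0x4d R1=0xb3 R2=0x00 R3=0x00  N=0 Z=1
after 11: R0=0x4d R1=0x4d R2=0x00 R3=0x00  N=0 Z=0
after 12: R0=0x4d R1=0x4d R2=0x00 R3=0x00  N=0 Z=1
-- IRQ taken; context saved, return-PC = 13 --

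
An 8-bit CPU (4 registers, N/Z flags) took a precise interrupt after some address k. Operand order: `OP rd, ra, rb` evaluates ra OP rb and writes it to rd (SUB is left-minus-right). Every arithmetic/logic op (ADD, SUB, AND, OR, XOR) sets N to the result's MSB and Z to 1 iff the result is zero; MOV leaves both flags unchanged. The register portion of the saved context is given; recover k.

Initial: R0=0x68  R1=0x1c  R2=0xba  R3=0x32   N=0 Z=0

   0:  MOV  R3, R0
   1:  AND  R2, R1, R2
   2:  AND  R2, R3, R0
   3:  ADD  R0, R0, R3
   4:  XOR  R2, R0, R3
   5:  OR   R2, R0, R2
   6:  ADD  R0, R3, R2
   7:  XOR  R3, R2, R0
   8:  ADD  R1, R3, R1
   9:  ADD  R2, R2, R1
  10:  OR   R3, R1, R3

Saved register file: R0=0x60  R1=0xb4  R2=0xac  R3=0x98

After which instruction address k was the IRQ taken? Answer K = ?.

after  0: R0=0x68 R1=0x1c R2=0xba R3=0x68  N=0 Z=0
after  1: R0=0x68 R1=0x1c R2=0x18 R3=0x68  N=0 Z=0
after  2: R0=0x68 R1=0x1c R2=0x68 R3=0x68  N=0 Z=0
after  3: R0=0xd0 R1=0x1c R2=0x68 R3=0x68  N=1 Z=0
after  4: R0=0xd0 R1=0x1c R2=0xb8 R3=0x68  N=1 Z=0
after  5: R0=0xd0 R1=0x1c R2=0xf8 R3=0x68  N=1 Z=0
after  6: R0=0x60 R1=0x1c R2=0xf8 R3=0x68  N=0 Z=0
after  7: R0=0x60 R1=0x1c R2=0xf8 R3=0x98  N=1 Z=0
after  8: R0=0x60 R1=0xb4 R2=0xf8 R3=0x98  N=1 Z=0
after  9: R0=0x60 R1=0xb4 R2=0xac R3=0x98  N=1 Z=0
-- IRQ taken; context saved, return-PC = 10 --

K = 9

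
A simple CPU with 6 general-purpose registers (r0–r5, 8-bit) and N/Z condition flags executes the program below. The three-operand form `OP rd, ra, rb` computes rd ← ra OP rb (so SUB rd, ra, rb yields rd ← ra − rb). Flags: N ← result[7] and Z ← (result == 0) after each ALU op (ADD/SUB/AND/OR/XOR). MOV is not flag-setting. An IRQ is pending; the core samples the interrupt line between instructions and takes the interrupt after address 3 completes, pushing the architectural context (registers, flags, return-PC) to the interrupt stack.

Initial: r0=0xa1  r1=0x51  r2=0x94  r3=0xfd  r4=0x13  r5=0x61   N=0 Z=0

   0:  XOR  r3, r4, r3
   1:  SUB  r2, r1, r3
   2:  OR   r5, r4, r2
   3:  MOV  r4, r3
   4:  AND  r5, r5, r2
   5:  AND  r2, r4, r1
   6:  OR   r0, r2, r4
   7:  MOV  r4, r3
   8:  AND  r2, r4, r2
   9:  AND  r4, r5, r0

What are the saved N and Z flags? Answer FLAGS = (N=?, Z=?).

FLAGS = (N=0, Z=0)

after  0: r0=0xa1 r1=0x51 r2=0x94 r3=0xee r4=0x13 r5=0x61  N=1 Z=0
after  1: r0=0xa1 r1=0x51 r2=0x63 r3=0xee r4=0x13 r5=0x61  N=0 Z=0
after  2: r0=0xa1 r1=0x51 r2=0x63 r3=0xee r4=0x13 r5=0x73  N=0 Z=0
after  3: r0=0xa1 r1=0x51 r2=0x63 r3=0xee r4=0xee r5=0x73  N=0 Z=0
-- IRQ taken; context saved, return-PC = 4 --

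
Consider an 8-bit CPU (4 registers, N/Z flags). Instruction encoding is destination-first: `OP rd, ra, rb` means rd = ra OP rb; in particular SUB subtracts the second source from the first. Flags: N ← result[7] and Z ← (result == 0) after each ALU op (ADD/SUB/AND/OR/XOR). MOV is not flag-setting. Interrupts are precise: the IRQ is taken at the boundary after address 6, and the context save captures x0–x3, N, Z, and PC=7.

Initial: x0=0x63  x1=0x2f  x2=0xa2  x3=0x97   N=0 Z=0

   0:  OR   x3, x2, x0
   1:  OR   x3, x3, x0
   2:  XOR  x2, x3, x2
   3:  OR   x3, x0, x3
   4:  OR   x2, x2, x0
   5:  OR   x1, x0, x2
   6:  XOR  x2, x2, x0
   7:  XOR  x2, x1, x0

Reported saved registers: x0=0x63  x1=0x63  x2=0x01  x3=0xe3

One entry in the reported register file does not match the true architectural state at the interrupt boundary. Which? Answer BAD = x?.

BAD = x2

after  0: x0=0x63 x1=0x2f x2=0xa2 x3=0xe3  N=1 Z=0
after  1: x0=0x63 x1=0x2f x2=0xa2 x3=0xe3  N=1 Z=0
after  2: x0=0x63 x1=0x2f x2=0x41 x3=0xe3  N=0 Z=0
after  3: x0=0x63 x1=0x2f x2=0x41 x3=0xe3  N=1 Z=0
after  4: x0=0x63 x1=0x2f x2=0x63 x3=0xe3  N=0 Z=0
after  5: x0=0x63 x1=0x63 x2=0x63 x3=0xe3  N=0 Z=0
after  6: x0=0x63 x1=0x63 x2=0x00 x3=0xe3  N=0 Z=1
-- IRQ taken; context saved, return-PC = 7 --
mismatch: x2: reported 0x01 vs actual 0x00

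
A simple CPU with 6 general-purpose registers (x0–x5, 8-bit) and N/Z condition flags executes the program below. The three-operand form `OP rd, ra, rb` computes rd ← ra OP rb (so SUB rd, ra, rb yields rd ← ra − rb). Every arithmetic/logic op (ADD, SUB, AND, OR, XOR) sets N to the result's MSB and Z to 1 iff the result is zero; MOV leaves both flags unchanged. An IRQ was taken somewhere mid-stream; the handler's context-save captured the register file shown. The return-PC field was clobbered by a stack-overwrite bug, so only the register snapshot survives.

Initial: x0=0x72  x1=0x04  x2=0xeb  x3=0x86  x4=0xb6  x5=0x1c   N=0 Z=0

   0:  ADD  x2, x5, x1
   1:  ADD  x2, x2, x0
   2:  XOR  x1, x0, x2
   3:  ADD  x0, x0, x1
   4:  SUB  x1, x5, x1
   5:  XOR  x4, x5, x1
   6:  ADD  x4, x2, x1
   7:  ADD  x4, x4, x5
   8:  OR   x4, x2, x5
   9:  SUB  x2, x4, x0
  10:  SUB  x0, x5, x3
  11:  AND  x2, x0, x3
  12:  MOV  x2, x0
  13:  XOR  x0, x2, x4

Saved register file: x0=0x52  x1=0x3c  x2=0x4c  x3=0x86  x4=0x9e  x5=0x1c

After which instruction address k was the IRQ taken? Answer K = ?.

K = 9

after  0: x0=0x72 x1=0x04 x2=0x20 x3=0x86 x4=0xb6 x5=0x1c  N=0 Z=0
after  1: x0=0x72 x1=0x04 x2=0x92 x3=0x86 x4=0xb6 x5=0x1c  N=1 Z=0
after  2: x0=0x72 x1=0xe0 x2=0x92 x3=0x86 x4=0xb6 x5=0x1c  N=1 Z=0
after  3: x0=0x52 x1=0xe0 x2=0x92 x3=0x86 x4=0xb6 x5=0x1c  N=0 Z=0
after  4: x0=0x52 x1=0x3c x2=0x92 x3=0x86 x4=0xb6 x5=0x1c  N=0 Z=0
after  5: x0=0x52 x1=0x3c x2=0x92 x3=0x86 x4=0x20 x5=0x1c  N=0 Z=0
after  6: x0=0x52 x1=0x3c x2=0x92 x3=0x86 x4=0xce x5=0x1c  N=1 Z=0
after  7: x0=0x52 x1=0x3c x2=0x92 x3=0x86 x4=0xea x5=0x1c  N=1 Z=0
after  8: x0=0x52 x1=0x3c x2=0x92 x3=0x86 x4=0x9e x5=0x1c  N=1 Z=0
after  9: x0=0x52 x1=0x3c x2=0x4c x3=0x86 x4=0x9e x5=0x1c  N=0 Z=0
-- IRQ taken; context saved, return-PC = 10 --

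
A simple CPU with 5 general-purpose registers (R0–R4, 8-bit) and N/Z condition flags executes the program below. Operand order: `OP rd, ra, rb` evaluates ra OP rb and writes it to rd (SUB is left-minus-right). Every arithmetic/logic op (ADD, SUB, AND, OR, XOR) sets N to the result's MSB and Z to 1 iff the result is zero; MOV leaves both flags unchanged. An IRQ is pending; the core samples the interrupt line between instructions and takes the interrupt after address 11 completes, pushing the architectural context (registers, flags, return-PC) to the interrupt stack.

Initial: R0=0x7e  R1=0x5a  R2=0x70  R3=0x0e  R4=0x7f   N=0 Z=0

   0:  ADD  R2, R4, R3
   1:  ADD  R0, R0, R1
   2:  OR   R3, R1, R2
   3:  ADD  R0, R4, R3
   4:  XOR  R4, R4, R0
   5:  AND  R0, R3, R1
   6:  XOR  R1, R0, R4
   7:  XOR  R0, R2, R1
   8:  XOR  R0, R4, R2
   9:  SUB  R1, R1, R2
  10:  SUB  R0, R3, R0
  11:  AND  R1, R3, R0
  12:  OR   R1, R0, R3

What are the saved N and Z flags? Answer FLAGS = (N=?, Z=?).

after  0: R0=0x7e R1=0x5a R2=0x8d R3=0x0e R4=0x7f  N=1 Z=0
after  1: R0=0xd8 R1=0x5a R2=0x8d R3=0x0e R4=0x7f  N=1 Z=0
after  2: R0=0xd8 R1=0x5a R2=0x8d R3=0xdf R4=0x7f  N=1 Z=0
after  3: R0=0x5e R1=0x5a R2=0x8d R3=0xdf R4=0x7f  N=0 Z=0
after  4: R0=0x5e R1=0x5a R2=0x8d R3=0xdf R4=0x21  N=0 Z=0
after  5: R0=0x5a R1=0x5a R2=0x8d R3=0xdf R4=0x21  N=0 Z=0
after  6: R0=0x5a R1=0x7b R2=0x8d R3=0xdf R4=0x21  N=0 Z=0
after  7: R0=0xf6 R1=0x7b R2=0x8d R3=0xdf R4=0x21  N=1 Z=0
after  8: R0=0xac R1=0x7b R2=0x8d R3=0xdf R4=0x21  N=1 Z=0
after  9: R0=0xac R1=0xee R2=0x8d R3=0xdf R4=0x21  N=1 Z=0
after 10: R0=0x33 R1=0xee R2=0x8d R3=0xdf R4=0x21  N=0 Z=0
after 11: R0=0x33 R1=0x13 R2=0x8d R3=0xdf R4=0x21  N=0 Z=0
-- IRQ taken; context saved, return-PC = 12 --

FLAGS = (N=0, Z=0)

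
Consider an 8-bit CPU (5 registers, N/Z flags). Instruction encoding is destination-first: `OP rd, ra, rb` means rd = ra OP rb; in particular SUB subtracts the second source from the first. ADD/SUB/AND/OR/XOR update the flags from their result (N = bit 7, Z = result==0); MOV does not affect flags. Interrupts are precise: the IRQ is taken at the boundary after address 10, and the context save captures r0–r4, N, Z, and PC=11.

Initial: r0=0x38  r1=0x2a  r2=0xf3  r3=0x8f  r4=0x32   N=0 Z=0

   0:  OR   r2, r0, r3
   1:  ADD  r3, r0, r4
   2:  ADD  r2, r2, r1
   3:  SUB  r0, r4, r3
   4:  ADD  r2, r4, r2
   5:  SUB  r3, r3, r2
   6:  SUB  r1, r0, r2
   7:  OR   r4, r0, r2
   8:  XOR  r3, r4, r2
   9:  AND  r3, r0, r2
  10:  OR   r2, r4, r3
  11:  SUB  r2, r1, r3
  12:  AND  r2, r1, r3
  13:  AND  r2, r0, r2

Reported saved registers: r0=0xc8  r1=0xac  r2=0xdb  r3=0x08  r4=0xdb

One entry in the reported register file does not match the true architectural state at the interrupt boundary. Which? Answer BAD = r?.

after  0: r0=0x38 r1=0x2a r2=0xbf r3=0x8f r4=0x32  N=1 Z=0
after  1: r0=0x38 r1=0x2a r2=0xbf r3=0x6a r4=0x32  N=0 Z=0
after  2: r0=0x38 r1=0x2a r2=0xe9 r3=0x6a r4=0x32  N=1 Z=0
after  3: r0=0xc8 r1=0x2a r2=0xe9 r3=0x6a r4=0x32  N=1 Z=0
after  4: r0=0xc8 r1=0x2a r2=0x1b r3=0x6a r4=0x32  N=0 Z=0
after  5: r0=0xc8 r1=0x2a r2=0x1b r3=0x4f r4=0x32  N=0 Z=0
after  6: r0=0xc8 r1=0xad r2=0x1b r3=0x4f r4=0x32  N=1 Z=0
after  7: r0=0xc8 r1=0xad r2=0x1b r3=0x4f r4=0xdb  N=1 Z=0
after  8: r0=0xc8 r1=0xad r2=0x1b r3=0xc0 r4=0xdb  N=1 Z=0
after  9: r0=0xc8 r1=0xad r2=0x1b r3=0x08 r4=0xdb  N=0 Z=0
after 10: r0=0xc8 r1=0xad r2=0xdb r3=0x08 r4=0xdb  N=1 Z=0
-- IRQ taken; context saved, return-PC = 11 --
mismatch: r1: reported 0xac vs actual 0xad

BAD = r1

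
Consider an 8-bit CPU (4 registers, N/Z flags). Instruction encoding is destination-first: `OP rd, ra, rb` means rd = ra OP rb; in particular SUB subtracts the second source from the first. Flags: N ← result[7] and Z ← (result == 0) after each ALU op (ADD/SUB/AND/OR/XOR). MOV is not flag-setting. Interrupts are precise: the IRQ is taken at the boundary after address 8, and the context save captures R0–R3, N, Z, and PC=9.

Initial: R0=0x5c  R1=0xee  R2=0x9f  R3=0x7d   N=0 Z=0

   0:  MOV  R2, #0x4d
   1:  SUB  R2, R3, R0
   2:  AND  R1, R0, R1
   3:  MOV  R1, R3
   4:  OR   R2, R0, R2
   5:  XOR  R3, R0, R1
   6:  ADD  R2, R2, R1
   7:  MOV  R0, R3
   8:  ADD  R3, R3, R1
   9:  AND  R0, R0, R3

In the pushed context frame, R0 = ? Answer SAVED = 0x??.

SAVED = 0x21

after  0: R0=0x5c R1=0xee R2=0x4d R3=0x7d  N=0 Z=0
after  1: R0=0x5c R1=0xee R2=0x21 R3=0x7d  N=0 Z=0
after  2: R0=0x5c R1=0x4c R2=0x21 R3=0x7d  N=0 Z=0
after  3: R0=0x5c R1=0x7d R2=0x21 R3=0x7d  N=0 Z=0
after  4: R0=0x5c R1=0x7d R2=0x7d R3=0x7d  N=0 Z=0
after  5: R0=0x5c R1=0x7d R2=0x7d R3=0x21  N=0 Z=0
after  6: R0=0x5c R1=0x7d R2=0xfa R3=0x21  N=1 Z=0
after  7: R0=0x21 R1=0x7d R2=0xfa R3=0x21  N=1 Z=0
after  8: R0=0x21 R1=0x7d R2=0xfa R3=0x9e  N=1 Z=0
-- IRQ taken; context saved, return-PC = 9 --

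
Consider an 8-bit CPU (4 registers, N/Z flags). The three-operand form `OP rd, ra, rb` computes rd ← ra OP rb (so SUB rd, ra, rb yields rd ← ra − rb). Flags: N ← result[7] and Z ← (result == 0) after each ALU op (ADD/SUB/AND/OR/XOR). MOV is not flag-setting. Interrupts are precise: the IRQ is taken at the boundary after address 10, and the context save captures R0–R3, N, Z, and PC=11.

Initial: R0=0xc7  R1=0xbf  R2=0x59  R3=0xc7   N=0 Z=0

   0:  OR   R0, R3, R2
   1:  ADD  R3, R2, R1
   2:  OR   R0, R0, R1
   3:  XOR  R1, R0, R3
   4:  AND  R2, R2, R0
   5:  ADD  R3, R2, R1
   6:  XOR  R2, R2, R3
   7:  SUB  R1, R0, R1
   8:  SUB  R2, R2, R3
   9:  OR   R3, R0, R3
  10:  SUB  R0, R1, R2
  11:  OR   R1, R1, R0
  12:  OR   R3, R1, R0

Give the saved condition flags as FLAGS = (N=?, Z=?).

after  0: R0=0xdf R1=0xbf R2=0x59 R3=0xc7  N=1 Z=0
after  1: R0=0xdf R1=0xbf R2=0x59 R3=0x18  N=0 Z=0
after  2: R0=0xff R1=0xbf R2=0x59 R3=0x18  N=1 Z=0
after  3: R0=0xff R1=0xe7 R2=0x59 R3=0x18  N=1 Z=0
after  4: R0=0xff R1=0xe7 R2=0x59 R3=0x18  N=0 Z=0
after  5: R0=0xff R1=0xe7 R2=0x59 R3=0x40  N=0 Z=0
after  6: R0=0xff R1=0xe7 R2=0x19 R3=0x40  N=0 Z=0
after  7: R0=0xff R1=0x18 R2=0x19 R3=0x40  N=0 Z=0
after  8: R0=0xff R1=0x18 R2=0xd9 R3=0x40  N=1 Z=0
after  9: R0=0xff R1=0x18 R2=0xd9 R3=0xff  N=1 Z=0
after 10: R0=0x3f R1=0x18 R2=0xd9 R3=0xff  N=0 Z=0
-- IRQ taken; context saved, return-PC = 11 --

FLAGS = (N=0, Z=0)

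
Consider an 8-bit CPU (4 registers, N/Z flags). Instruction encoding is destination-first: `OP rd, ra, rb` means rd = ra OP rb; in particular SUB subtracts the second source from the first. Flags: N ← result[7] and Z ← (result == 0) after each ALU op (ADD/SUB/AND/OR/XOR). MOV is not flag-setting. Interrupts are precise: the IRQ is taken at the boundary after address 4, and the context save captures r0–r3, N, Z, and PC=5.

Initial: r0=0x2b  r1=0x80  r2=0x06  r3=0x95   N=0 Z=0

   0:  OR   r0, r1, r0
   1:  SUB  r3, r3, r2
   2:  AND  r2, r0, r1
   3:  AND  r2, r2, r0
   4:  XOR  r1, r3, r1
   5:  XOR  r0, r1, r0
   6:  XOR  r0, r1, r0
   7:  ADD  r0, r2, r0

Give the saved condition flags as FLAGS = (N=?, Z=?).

FLAGS = (N=0, Z=0)

after  0: r0=0xab r1=0x80 r2=0x06 r3=0x95  N=1 Z=0
after  1: r0=0xab r1=0x80 r2=0x06 r3=0x8f  N=1 Z=0
after  2: r0=0xab r1=0x80 r2=0x80 r3=0x8f  N=1 Z=0
after  3: r0=0xab r1=0x80 r2=0x80 r3=0x8f  N=1 Z=0
after  4: r0=0xab r1=0x0f r2=0x80 r3=0x8f  N=0 Z=0
-- IRQ taken; context saved, return-PC = 5 --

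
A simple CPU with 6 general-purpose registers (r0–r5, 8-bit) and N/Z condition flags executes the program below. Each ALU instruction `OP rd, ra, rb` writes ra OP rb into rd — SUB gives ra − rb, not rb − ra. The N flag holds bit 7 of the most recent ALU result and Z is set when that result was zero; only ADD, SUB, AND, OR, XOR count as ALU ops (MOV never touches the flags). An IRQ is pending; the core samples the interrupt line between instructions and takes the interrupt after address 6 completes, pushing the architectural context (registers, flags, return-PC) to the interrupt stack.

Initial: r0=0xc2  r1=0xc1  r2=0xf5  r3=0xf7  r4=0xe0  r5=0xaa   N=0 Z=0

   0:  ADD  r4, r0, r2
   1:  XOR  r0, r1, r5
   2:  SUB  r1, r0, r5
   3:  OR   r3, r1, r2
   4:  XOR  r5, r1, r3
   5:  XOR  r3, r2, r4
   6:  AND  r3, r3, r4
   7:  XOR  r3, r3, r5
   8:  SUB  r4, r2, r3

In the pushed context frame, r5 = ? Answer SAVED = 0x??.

SAVED = 0x34

after  0: r0=0xc2 r1=0xc1 r2=0xf5 r3=0xf7 r4=0xb7 r5=0xaa  N=1 Z=0
after  1: r0=0x6b r1=0xc1 r2=0xf5 r3=0xf7 r4=0xb7 r5=0xaa  N=0 Z=0
after  2: r0=0x6b r1=0xc1 r2=0xf5 r3=0xf7 r4=0xb7 r5=0xaa  N=1 Z=0
after  3: r0=0x6b r1=0xc1 r2=0xf5 r3=0xf5 r4=0xb7 r5=0xaa  N=1 Z=0
after  4: r0=0x6b r1=0xc1 r2=0xf5 r3=0xf5 r4=0xb7 r5=0x34  N=0 Z=0
after  5: r0=0x6b r1=0xc1 r2=0xf5 r3=0x42 r4=0xb7 r5=0x34  N=0 Z=0
after  6: r0=0x6b r1=0xc1 r2=0xf5 r3=0x02 r4=0xb7 r5=0x34  N=0 Z=0
-- IRQ taken; context saved, return-PC = 7 --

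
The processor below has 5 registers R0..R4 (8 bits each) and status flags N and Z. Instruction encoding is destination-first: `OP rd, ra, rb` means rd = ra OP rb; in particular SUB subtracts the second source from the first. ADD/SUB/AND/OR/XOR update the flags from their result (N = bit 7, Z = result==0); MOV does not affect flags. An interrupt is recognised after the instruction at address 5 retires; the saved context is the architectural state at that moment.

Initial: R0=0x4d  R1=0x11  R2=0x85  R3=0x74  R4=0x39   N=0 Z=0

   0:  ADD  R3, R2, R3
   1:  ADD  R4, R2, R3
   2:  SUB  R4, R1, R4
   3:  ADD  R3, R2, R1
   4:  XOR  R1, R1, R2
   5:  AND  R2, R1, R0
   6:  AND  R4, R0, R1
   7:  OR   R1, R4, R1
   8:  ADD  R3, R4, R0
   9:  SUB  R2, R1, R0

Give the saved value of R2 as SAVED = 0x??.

SAVED = 0x04

after  0: R0=0x4d R1=0x11 R2=0x85 R3=0xf9 R4=0x39  N=1 Z=0
after  1: R0=0x4d R1=0x11 R2=0x85 R3=0xf9 R4=0x7e  N=0 Z=0
after  2: R0=0x4d R1=0x11 R2=0x85 R3=0xf9 R4=0x93  N=1 Z=0
after  3: R0=0x4d R1=0x11 R2=0x85 R3=0x96 R4=0x93  N=1 Z=0
after  4: R0=0x4d R1=0x94 R2=0x85 R3=0x96 R4=0x93  N=1 Z=0
after  5: R0=0x4d R1=0x94 R2=0x04 R3=0x96 R4=0x93  N=0 Z=0
-- IRQ taken; context saved, return-PC = 6 --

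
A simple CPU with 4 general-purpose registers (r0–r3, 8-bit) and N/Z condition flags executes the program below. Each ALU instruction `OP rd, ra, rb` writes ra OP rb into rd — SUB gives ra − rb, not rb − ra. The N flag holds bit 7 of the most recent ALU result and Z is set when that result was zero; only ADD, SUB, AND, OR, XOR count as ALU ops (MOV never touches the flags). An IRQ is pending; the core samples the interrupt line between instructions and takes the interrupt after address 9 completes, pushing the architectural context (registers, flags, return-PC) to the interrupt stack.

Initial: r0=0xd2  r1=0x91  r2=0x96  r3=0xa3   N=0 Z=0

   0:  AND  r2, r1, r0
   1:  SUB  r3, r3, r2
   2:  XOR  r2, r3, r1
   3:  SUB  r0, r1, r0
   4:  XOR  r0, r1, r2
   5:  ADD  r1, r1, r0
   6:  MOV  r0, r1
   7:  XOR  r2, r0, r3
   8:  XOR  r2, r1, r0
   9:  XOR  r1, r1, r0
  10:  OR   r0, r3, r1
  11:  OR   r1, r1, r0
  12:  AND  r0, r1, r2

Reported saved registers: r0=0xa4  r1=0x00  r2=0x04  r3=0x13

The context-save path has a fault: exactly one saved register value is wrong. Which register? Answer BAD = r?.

after  0: r0=0xd2 r1=0x91 r2=0x90 r3=0xa3  N=1 Z=0
after  1: r0=0xd2 r1=0x91 r2=0x90 r3=0x13  N=0 Z=0
after  2: r0=0xd2 r1=0x91 r2=0x82 r3=0x13  N=1 Z=0
after  3: r0=0xbf r1=0x91 r2=0x82 r3=0x13  N=1 Z=0
after  4: r0=0x13 r1=0x91 r2=0x82 r3=0x13  N=0 Z=0
after  5: r0=0x13 r1=0xa4 r2=0x82 r3=0x13  N=1 Z=0
after  6: r0=0xa4 r1=0xa4 r2=0x82 r3=0x13  N=1 Z=0
after  7: r0=0xa4 r1=0xa4 r2=0xb7 r3=0x13  N=1 Z=0
after  8: r0=0xa4 r1=0xa4 r2=0x00 r3=0x13  N=0 Z=1
after  9: r0=0xa4 r1=0x00 r2=0x00 r3=0x13  N=0 Z=1
-- IRQ taken; context saved, return-PC = 10 --
mismatch: r2: reported 0x04 vs actual 0x00

BAD = r2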